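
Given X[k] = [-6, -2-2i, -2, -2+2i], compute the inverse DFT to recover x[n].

x[n] = (1/4) Σ(k=0 to 3) X[k] · e^(2πikn/4)

Computing each x[n]:
x[0] = -3
x[1] = 0
x[2] = -1
x[3] = -2

x = [-3, 0, -1, -2]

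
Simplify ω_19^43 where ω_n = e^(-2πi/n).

Since ω_19^19 = 1, powers reduce modulo 19.
43 mod 19 = 5
So ω_19^43 = ω_19^5 = e^(-2πi·5/19)

ω_19^43 = ω_19^5 = -0.0826-0.9966i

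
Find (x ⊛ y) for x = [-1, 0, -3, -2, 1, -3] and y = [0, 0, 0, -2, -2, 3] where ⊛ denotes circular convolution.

(x ⊛ y)[n] = Σ(m=0 to 5) x[m] · y[(n-m) mod 6]

Computing each output sample:
(x ⊛ y)[0] = 10
(x ⊛ y)[1] = -7
(x ⊛ y)[2] = -2
(x ⊛ y)[3] = 11
(x ⊛ y)[4] = -7
(x ⊛ y)[5] = 3

x ⊛ y = [10, -7, -2, 11, -7, 3]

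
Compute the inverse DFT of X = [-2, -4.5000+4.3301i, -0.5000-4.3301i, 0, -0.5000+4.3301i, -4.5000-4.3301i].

x[n] = (1/6) Σ(k=0 to 5) X[k] · e^(2πikn/6)

Computing each x[n]:
x[0] = -2
x[1] = -1
x[2] = -2
x[3] = 1
x[4] = 3
x[5] = -1

x = [-2, -1, -2, 1, 3, -1]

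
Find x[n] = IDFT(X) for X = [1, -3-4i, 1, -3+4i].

x[n] = (1/4) Σ(k=0 to 3) X[k] · e^(2πikn/4)

Computing each x[n]:
x[0] = -1
x[1] = 2
x[2] = 2
x[3] = -2

x = [-1, 2, 2, -2]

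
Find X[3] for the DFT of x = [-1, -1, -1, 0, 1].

X[3] = Σ(n=0 to 4) x[n] · ω_5^(3n) where ω_5 = e^(-2πi/5)
= (-1)·ω_5^0 + (-1)·ω_5^3 + (-1)·ω_5^6 + (0)·ω_5^9 + (1)·ω_5^12

X[3] = -1.3090-0.2245i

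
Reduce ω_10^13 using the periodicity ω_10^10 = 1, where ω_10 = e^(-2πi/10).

Since ω_10^10 = 1, powers reduce modulo 10.
13 mod 10 = 3
So ω_10^13 = ω_10^3 = e^(-2πi·3/10)

ω_10^13 = ω_10^3 = -0.3090-0.9511i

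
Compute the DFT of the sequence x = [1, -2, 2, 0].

X[k] = Σ(n=0 to 3) x[n] · ω_4^(nk)
where ω_4 = e^(-2πi/4)

Computing each X[k]:
X[0] = 1
X[1] = -1+2i
X[2] = 5
X[3] = -1-2i

X = [1, -1+2i, 5, -1-2i]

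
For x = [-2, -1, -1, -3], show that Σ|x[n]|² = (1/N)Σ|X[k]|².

Time domain:
Σ|x[n]|² = |-2|² + |-1|² + |-1|² + |-3|² = 15.0000

Frequency domain:
(1/4)Σ|X[k]|² = (1/4)(|-7|² + |-1-2i|² + |1|² + |-1+2i|²) = (1/4)·60.0000 = 15.0000

Both sides agree, confirming Parseval's theorem.

Σ|x[n]|² = (1/N)Σ|X[k]|² = 15.0000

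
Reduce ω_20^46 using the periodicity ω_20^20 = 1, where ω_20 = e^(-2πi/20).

Since ω_20^20 = 1, powers reduce modulo 20.
46 mod 20 = 6
So ω_20^46 = ω_20^6 = e^(-2πi·6/20)

ω_20^46 = ω_20^6 = -0.3090-0.9511i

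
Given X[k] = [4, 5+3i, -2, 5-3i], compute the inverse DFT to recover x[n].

x[n] = (1/4) Σ(k=0 to 3) X[k] · e^(2πikn/4)

Computing each x[n]:
x[0] = 3
x[1] = 0
x[2] = -2
x[3] = 3

x = [3, 0, -2, 3]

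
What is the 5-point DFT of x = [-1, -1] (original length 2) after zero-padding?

Original 2-point DFT: [-2, 0]
Zero-padded 5-point DFT provides frequency interpolation.

DFT_5([x, 0, ...]) = [-2, -1.3090+0.9511i, -0.1910+0.5878i, -0.1910-0.5878i, -1.3090-0.9511i]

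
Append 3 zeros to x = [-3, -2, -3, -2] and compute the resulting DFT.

Original 4-point DFT: [-10, 0, -2, 0]
Zero-padded 7-point DFT provides frequency interpolation.

DFT_7([x, 0, ...]) = [-10, -1.7775+5.3562i, -1.0990-0.9155i, -2.6235+0.4721i, -2.6235-0.4721i, -1.0990+0.9155i, -1.7775-5.3562i]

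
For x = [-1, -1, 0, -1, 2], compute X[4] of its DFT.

X[4] = Σ(n=0 to 4) x[n] · ω_5^(4n) where ω_5 = e^(-2πi/5)
= (-1)·ω_5^0 + (-1)·ω_5^4 + (0)·ω_5^8 + (-1)·ω_5^12 + (2)·ω_5^16

X[4] = 0.1180-2.2654i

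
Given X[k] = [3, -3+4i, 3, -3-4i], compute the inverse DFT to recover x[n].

x[n] = (1/4) Σ(k=0 to 3) X[k] · e^(2πikn/4)

Computing each x[n]:
x[0] = 0
x[1] = -2
x[2] = 3
x[3] = 2

x = [0, -2, 3, 2]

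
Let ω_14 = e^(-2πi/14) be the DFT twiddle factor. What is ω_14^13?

ω_14^13 = e^(-2πi·13/14)
= cos(-2π·13/14) + i·sin(-2π·13/14)
= cos(-26π/14) + i·sin(-26π/14)

ω_14^13 = cos(-26π/14) + i·sin(-26π/14) = 0.9010+0.4339i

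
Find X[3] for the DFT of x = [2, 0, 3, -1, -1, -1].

X[3] = Σ(n=0 to 5) x[n] · ω_6^(3n) where ω_6 = e^(-2πi/6)
= (2)·ω_6^0 + (0)·ω_6^3 + (3)·ω_6^6 + (-1)·ω_6^9 + (-1)·ω_6^12 + (-1)·ω_6^15

X[3] = 6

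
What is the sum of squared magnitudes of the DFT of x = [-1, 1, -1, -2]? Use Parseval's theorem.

Parseval: Σ|x[n]|² = (1/N)Σ|X[k]|², so Σ|X[k]|² = N·Σ|x[n]|² = 4·7.0000

Σ|X[k]|² = N·Σ|x[n]|² = 4·7.0000 = 28.0000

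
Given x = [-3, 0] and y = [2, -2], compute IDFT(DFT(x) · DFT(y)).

(x ⊛ y)[n] = Σ(m=0 to 1) x[m] · y[(n-m) mod 2]

Computing each output sample:
(x ⊛ y)[0] = -6
(x ⊛ y)[1] = 6

x ⊛ y = [-6, 6]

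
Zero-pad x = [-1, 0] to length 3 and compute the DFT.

Original 2-point DFT: [-1, -1]
Zero-padded 3-point DFT provides frequency interpolation.

DFT_3([x, 0, ...]) = [-1, -1, -1]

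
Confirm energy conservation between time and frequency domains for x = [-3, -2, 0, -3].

Time domain:
Σ|x[n]|² = |-3|² + |-2|² + |0|² + |-3|² = 22.0000

Frequency domain:
(1/4)Σ|X[k]|² = (1/4)(|-8|² + |-3-1i|² + |2|² + |-3+1i|²) = (1/4)·88.0000 = 22.0000

Both sides agree, confirming Parseval's theorem.

Σ|x[n]|² = (1/N)Σ|X[k]|² = 22.0000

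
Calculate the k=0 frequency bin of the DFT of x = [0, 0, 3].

X[0] = Σ(n=0 to 2) x[n] · ω_3^0 = Σ x[n]
= (0) + (0) + (3)

X[0] = 3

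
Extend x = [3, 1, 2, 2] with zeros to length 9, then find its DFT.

Original 4-point DFT: [8, 1+1i, 2, 1-1i]
Zero-padded 9-point DFT provides frequency interpolation.

DFT_9([x, 0, ...]) = [8, 3.1133-4.3445i, 0.2943+0.0632i, 3.5000+0.8660i, 2.5924-0.7885i, 2.5924+0.7885i, 3.5000-0.8660i, 0.2943-0.0632i, 3.1133+4.3445i]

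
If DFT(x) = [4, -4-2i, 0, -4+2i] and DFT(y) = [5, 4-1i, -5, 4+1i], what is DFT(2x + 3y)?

By linearity: DFT(2x + 3y) = 2·DFT(x) + 3·DFT(y)
= 2·[4, -4-2i, 0, -4+2i] + 3·[5, 4-1i, -5, 4+1i]

Computing element-wise:
Z[0] = 2·(4) + 3·(5) = 23
Z[1] = 2·(-4-2i) + 3·(4-1i) = 4-7i
Z[2] = 2·(0) + 3·(-5) = -15
Z[3] = 2·(-4+2i) + 3·(4+1i) = 4+7i

DFT(2x + 3y) = 2·X + 3·Y = [23, 4-7i, -15, 4+7i]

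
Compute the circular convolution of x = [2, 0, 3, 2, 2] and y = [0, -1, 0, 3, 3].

(x ⊛ y)[n] = Σ(m=0 to 4) x[m] · y[(n-m) mod 5]

Computing each output sample:
(x ⊛ y)[0] = 7
(x ⊛ y)[1] = 13
(x ⊛ y)[2] = 12
(x ⊛ y)[3] = 9
(x ⊛ y)[4] = 4

x ⊛ y = [7, 13, 12, 9, 4]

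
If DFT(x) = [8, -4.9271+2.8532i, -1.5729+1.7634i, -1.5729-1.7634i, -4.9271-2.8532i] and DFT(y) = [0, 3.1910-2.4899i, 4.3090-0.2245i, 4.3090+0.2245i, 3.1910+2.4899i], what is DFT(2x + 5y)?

By linearity: DFT(2x + 5y) = 2·DFT(x) + 5·DFT(y)
= 2·[8, -4.9271+2.8532i, -1.5729+1.7634i, -1.5729-1.7634i, -4.9271-2.8532i] + 5·[0, 3.1910-2.4899i, 4.3090-0.2245i, 4.3090+0.2245i, 3.1910+2.4899i]

Computing element-wise:
Z[0] = 2·(8) + 5·(0) = 16
Z[1] = 2·(-4.9271+2.8532i) + 5·(3.1910-2.4899i) = 6.1008-6.7431i
Z[2] = 2·(-1.5729+1.7634i) + 5·(4.3090-0.2245i) = 18.3992+2.4043i
Z[3] = 2·(-1.5729-1.7634i) + 5·(4.3090+0.2245i) = 18.3992-2.4043i
Z[4] = 2·(-4.9271-2.8532i) + 5·(3.1910+2.4899i) = 6.1008+6.7431i

DFT(2x + 5y) = 2·X + 5·Y = [16, 6.1008-6.7431i, 18.3992+2.4043i, 18.3992-2.4043i, 6.1008+6.7431i]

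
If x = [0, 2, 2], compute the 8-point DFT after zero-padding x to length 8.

Original 3-point DFT: [4, -2, -2]
Zero-padded 8-point DFT provides frequency interpolation.

DFT_8([x, 0, ...]) = [4, 1.4142-3.4142i, -2-2i, -1.4142+0.5858i, 0, -1.4142-0.5858i, -2+2i, 1.4142+3.4142i]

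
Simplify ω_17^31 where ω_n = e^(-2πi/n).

Since ω_17^17 = 1, powers reduce modulo 17.
31 mod 17 = 14
So ω_17^31 = ω_17^14 = e^(-2πi·14/17)

ω_17^31 = ω_17^14 = 0.4457+0.8952i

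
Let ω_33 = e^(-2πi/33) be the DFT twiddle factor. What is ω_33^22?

ω_33^22 = e^(-2πi·22/33)
= cos(-2π·22/33) + i·sin(-2π·22/33)
= cos(-44π/33) + i·sin(-44π/33)

ω_33^22 = cos(-44π/33) + i·sin(-44π/33) = -0.5000+0.8660i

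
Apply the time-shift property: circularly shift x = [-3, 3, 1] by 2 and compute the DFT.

Time shift by 2: X_shifted[k] = ω_3^(2k) · X[k]
Shifted x = [3, 1, -3]

DFT(x[n-2]) = [1, 4.0000-3.4641i, 4.0000+3.4641i]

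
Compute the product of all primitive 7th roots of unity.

The primitive 7th roots of unity are ω_7^k for k coprime to 7: k ∈ {1, 2, 3, 4, 5, 6}
Their product equals the constant term of the cyclotomic polynomial Φ_7(x) up to sign.
For n ≥ 3, the product of all primitive nth roots of unity is 1. (For n=1 it is 1; for n=2 it is -1.)

1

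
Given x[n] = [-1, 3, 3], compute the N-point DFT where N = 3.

X[k] = Σ(n=0 to 2) x[n] · ω_3^(nk)
where ω_3 = e^(-2πi/3)

Computing each X[k]:
X[0] = 5
X[1] = -4
X[2] = -4

X = [5, -4, -4]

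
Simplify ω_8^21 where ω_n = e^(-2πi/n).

Since ω_8^8 = 1, powers reduce modulo 8.
21 mod 8 = 5
So ω_8^21 = ω_8^5 = e^(-2πi·5/8)

ω_8^21 = ω_8^5 = -0.7071+0.7071i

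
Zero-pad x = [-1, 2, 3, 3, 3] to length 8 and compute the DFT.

Original 5-point DFT: [10, -4.3090+0.9511i, -3.1910+0.5878i, -3.1910-0.5878i, -4.3090-0.9511i]
Zero-padded 8-point DFT provides frequency interpolation.

DFT_8([x, 0, ...]) = [10, -4.7071-6.5355i, -1+1i, -3.2929-0.5355i, 0, -3.2929+0.5355i, -1-1i, -4.7071+6.5355i]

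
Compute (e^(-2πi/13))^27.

Since ω_13^13 = 1, powers reduce modulo 13.
27 mod 13 = 1
So ω_13^27 = ω_13^1 = e^(-2πi·1/13)

ω_13^27 = ω_13^1 = 0.8855-0.4647i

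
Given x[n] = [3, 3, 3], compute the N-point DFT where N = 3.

X[k] = Σ(n=0 to 2) x[n] · ω_3^(nk)
where ω_3 = e^(-2πi/3)

Computing each X[k]:
X[0] = 9
X[1] = 0
X[2] = 0

X = [9, 0, 0]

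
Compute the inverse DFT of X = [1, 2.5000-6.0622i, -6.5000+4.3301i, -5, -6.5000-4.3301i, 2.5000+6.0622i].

x[n] = (1/6) Σ(k=0 to 5) X[k] · e^(2πikn/6)

Computing each x[n]:
x[0] = -2
x[1] = 3
x[2] = 3
x[3] = -2
x[4] = -3
x[5] = 2

x = [-2, 3, 3, -2, -3, 2]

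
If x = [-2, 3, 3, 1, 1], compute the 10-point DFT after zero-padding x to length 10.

Original 5-point DFT: [6, -4.0000-3.0777i, -4.0000+0.7265i, -4.0000-0.7265i, -4.0000+3.0777i]
Zero-padded 10-point DFT provides frequency interpolation.

DFT_10([x, 0, ...]) = [6, 0.2361-6.1554i, -4.0000-3.0777i, -4.2361-1.4531i, -4.0000+0.7265i, -2, -4.0000-0.7265i, -4.2361+1.4531i, -4.0000+3.0777i, 0.2361+6.1554i]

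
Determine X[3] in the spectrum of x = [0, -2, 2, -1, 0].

X[3] = Σ(n=0 to 4) x[n] · ω_5^(3n) where ω_5 = e^(-2πi/5)
= (0)·ω_5^0 + (-2)·ω_5^3 + (2)·ω_5^6 + (-1)·ω_5^9 + (0)·ω_5^12

X[3] = 1.9271-4.0287i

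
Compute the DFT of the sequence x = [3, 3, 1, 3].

X[k] = Σ(n=0 to 3) x[n] · ω_4^(nk)
where ω_4 = e^(-2πi/4)

Computing each X[k]:
X[0] = 10
X[1] = 2
X[2] = -2
X[3] = 2

X = [10, 2, -2, 2]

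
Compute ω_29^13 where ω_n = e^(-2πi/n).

ω_29^13 = e^(-2πi·13/29)
= cos(-2π·13/29) + i·sin(-2π·13/29)
= cos(-26π/29) + i·sin(-26π/29)

ω_29^13 = cos(-26π/29) + i·sin(-26π/29) = -0.9477-0.3193i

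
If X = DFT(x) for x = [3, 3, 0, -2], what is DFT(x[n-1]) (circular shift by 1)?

Time shift by 1: X_shifted[k] = ω_4^(1k) · X[k]
Shifted x = [-2, 3, 3, 0]

DFT(x[n-1]) = [4, -5-3i, -2, -5+3i]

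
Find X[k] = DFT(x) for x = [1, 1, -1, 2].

X[k] = Σ(n=0 to 3) x[n] · ω_4^(nk)
where ω_4 = e^(-2πi/4)

Computing each X[k]:
X[0] = 3
X[1] = 2+1i
X[2] = -3
X[3] = 2-1i

X = [3, 2+1i, -3, 2-1i]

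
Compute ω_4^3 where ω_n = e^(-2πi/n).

ω_4^3 = e^(-2πi·3/4)
= cos(-2π·3/4) + i·sin(-2π·3/4)
= cos(-6π/4) + i·sin(-6π/4)

ω_4^3 = cos(-6π/4) + i·sin(-6π/4) = 1i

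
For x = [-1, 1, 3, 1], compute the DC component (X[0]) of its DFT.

X[0] = Σ(n=0 to 3) x[n] · ω_4^0 = Σ x[n]
= (-1) + (1) + (3) + (1)

X[0] = 4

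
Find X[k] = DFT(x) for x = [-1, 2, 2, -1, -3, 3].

X[k] = Σ(n=0 to 5) x[n] · ω_6^(nk)
where ω_6 = e^(-2πi/6)

Computing each X[k]:
X[0] = 2
X[1] = 3.0000-3.4641i
X[2] = -4.0000+5.1962i
X[3] = -6
X[4] = -4.0000-5.1962i
X[5] = 3.0000+3.4641i

X = [2, 3.0000-3.4641i, -4.0000+5.1962i, -6, -4.0000-5.1962i, 3.0000+3.4641i]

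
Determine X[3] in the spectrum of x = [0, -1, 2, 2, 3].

X[3] = Σ(n=0 to 4) x[n] · ω_5^(3n) where ω_5 = e^(-2πi/5)
= (0)·ω_5^0 + (-1)·ω_5^3 + (2)·ω_5^6 + (2)·ω_5^9 + (3)·ω_5^12

X[3] = -0.3820-2.3511i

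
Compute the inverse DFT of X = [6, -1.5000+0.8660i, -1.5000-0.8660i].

x[n] = (1/3) Σ(k=0 to 2) X[k] · e^(2πikn/3)

Computing each x[n]:
x[0] = 1
x[1] = 2
x[2] = 3

x = [1, 2, 3]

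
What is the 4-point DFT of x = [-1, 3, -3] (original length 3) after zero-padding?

Original 3-point DFT: [-1, -1.0000-5.1962i, -1.0000+5.1962i]
Zero-padded 4-point DFT provides frequency interpolation.

DFT_4([x, 0, ...]) = [-1, 2-3i, -7, 2+3i]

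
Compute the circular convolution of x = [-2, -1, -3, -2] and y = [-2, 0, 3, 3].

(x ⊛ y)[n] = Σ(m=0 to 3) x[m] · y[(n-m) mod 4]

Computing each output sample:
(x ⊛ y)[0] = -8
(x ⊛ y)[1] = -13
(x ⊛ y)[2] = -6
(x ⊛ y)[3] = -5

x ⊛ y = [-8, -13, -6, -5]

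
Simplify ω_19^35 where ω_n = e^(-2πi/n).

Since ω_19^19 = 1, powers reduce modulo 19.
35 mod 19 = 16
So ω_19^35 = ω_19^16 = e^(-2πi·16/19)

ω_19^35 = ω_19^16 = 0.5469+0.8372i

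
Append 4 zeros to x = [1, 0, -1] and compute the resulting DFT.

Original 3-point DFT: [0, 1.5000-0.8660i, 1.5000+0.8660i]
Zero-padded 7-point DFT provides frequency interpolation.

DFT_7([x, 0, ...]) = [0, 1.2225+0.9749i, 1.9010-0.4339i, 0.3765-0.7818i, 0.3765+0.7818i, 1.9010+0.4339i, 1.2225-0.9749i]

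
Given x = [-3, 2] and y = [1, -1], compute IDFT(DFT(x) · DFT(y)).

(x ⊛ y)[n] = Σ(m=0 to 1) x[m] · y[(n-m) mod 2]

Computing each output sample:
(x ⊛ y)[0] = -5
(x ⊛ y)[1] = 5

x ⊛ y = [-5, 5]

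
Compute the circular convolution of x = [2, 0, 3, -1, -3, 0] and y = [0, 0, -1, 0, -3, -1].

(x ⊛ y)[n] = Σ(m=0 to 5) x[m] · y[(n-m) mod 6]

Computing each output sample:
(x ⊛ y)[0] = -6
(x ⊛ y)[1] = 0
(x ⊛ y)[2] = 8
(x ⊛ y)[3] = 3
(x ⊛ y)[4] = -9
(x ⊛ y)[5] = -1

x ⊛ y = [-6, 0, 8, 3, -9, -1]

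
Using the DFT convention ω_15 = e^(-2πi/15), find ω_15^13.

ω_15^13 = e^(-2πi·13/15)
= cos(-2π·13/15) + i·sin(-2π·13/15)
= cos(-26π/15) + i·sin(-26π/15)

ω_15^13 = cos(-26π/15) + i·sin(-26π/15) = 0.6691+0.7431i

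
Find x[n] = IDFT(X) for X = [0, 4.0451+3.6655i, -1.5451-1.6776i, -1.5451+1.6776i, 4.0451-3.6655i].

x[n] = (1/5) Σ(k=0 to 4) X[k] · e^(2πikn/5)

Computing each x[n]:
x[0] = 1
x[1] = 0
x[2] = -3
x[3] = 0
x[4] = 2

x = [1, 0, -3, 0, 2]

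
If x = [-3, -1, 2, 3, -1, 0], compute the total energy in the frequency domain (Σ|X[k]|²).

Parseval: Σ|x[n]|² = (1/N)Σ|X[k]|², so Σ|X[k]|² = N·Σ|x[n]|² = 6·24.0000

Σ|X[k]|² = N·Σ|x[n]|² = 6·24.0000 = 144.0000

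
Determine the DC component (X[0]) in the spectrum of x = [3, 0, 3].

X[0] = Σ(n=0 to 2) x[n] · ω_3^0 = Σ x[n]
= (3) + (0) + (3)

X[0] = 6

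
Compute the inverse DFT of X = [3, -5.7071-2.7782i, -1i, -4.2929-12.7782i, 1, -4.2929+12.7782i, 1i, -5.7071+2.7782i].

x[n] = (1/8) Σ(k=0 to 7) X[k] · e^(2πikn/8)

Computing each x[n]:
x[0] = -2
x[1] = 3
x[2] = -2
x[3] = 3
x[4] = 3
x[5] = -2
x[6] = 3
x[7] = -3

x = [-2, 3, -2, 3, 3, -2, 3, -3]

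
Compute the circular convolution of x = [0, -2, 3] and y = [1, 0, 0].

(x ⊛ y)[n] = Σ(m=0 to 2) x[m] · y[(n-m) mod 3]

Computing each output sample:
(x ⊛ y)[0] = 0
(x ⊛ y)[1] = -2
(x ⊛ y)[2] = 3

x ⊛ y = [0, -2, 3]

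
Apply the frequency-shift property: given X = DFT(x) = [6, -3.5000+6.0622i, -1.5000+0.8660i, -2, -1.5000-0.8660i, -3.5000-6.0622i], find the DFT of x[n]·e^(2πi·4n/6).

Modulation property: DFT(ω_6^(-4n)·x[n]) = X[(k-4) mod 6], so circularly shift X by 4 positions.

X[k-4] = [-1.5000+0.8660i, -2, -1.5000-0.8660i, -3.5000-6.0622i, 6, -3.5000+6.0622i]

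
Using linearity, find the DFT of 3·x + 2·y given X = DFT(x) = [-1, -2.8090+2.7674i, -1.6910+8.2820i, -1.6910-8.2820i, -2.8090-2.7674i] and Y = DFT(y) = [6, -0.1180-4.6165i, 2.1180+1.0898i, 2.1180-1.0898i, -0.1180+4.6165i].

By linearity: DFT(3x + 2y) = 3·DFT(x) + 2·DFT(y)
= 3·[-1, -2.8090+2.7674i, -1.6910+8.2820i, -1.6910-8.2820i, -2.8090-2.7674i] + 2·[6, -0.1180-4.6165i, 2.1180+1.0898i, 2.1180-1.0898i, -0.1180+4.6165i]

Computing element-wise:
Z[0] = 3·(-1) + 2·(6) = 9
Z[1] = 3·(-2.8090+2.7674i) + 2·(-0.1180-4.6165i) = -8.6630-0.9308i
Z[2] = 3·(-1.6910+8.2820i) + 2·(2.1180+1.0898i) = -0.8370+27.0256i
Z[3] = 3·(-1.6910-8.2820i) + 2·(2.1180-1.0898i) = -0.8370-27.0256i
Z[4] = 3·(-2.8090-2.7674i) + 2·(-0.1180+4.6165i) = -8.6630+0.9308i

DFT(3x + 2y) = 3·X + 2·Y = [9, -8.6630-0.9308i, -0.8370+27.0256i, -0.8370-27.0256i, -8.6630+0.9308i]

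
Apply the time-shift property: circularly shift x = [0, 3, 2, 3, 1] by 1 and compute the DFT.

Time shift by 1: X_shifted[k] = ω_5^(1k) · X[k]
Shifted x = [1, 0, 3, 2, 3]

DFT(x[n-1]) = [9, -2.1180+2.2654i, 0.1180+2.7144i, 0.1180-2.7144i, -2.1180-2.2654i]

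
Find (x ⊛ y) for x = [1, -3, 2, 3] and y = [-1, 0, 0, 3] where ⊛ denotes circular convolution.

(x ⊛ y)[n] = Σ(m=0 to 3) x[m] · y[(n-m) mod 4]

Computing each output sample:
(x ⊛ y)[0] = -10
(x ⊛ y)[1] = 9
(x ⊛ y)[2] = 7
(x ⊛ y)[3] = 0

x ⊛ y = [-10, 9, 7, 0]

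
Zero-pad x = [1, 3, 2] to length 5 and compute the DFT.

Original 3-point DFT: [6, -1.5000-0.8660i, -1.5000+0.8660i]
Zero-padded 5-point DFT provides frequency interpolation.

DFT_5([x, 0, ...]) = [6, 0.3090-4.0287i, -0.8090+0.1388i, -0.8090-0.1388i, 0.3090+4.0287i]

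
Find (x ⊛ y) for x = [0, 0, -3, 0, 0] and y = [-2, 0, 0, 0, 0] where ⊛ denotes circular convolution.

(x ⊛ y)[n] = Σ(m=0 to 4) x[m] · y[(n-m) mod 5]

Computing each output sample:
(x ⊛ y)[0] = 0
(x ⊛ y)[1] = 0
(x ⊛ y)[2] = 6
(x ⊛ y)[3] = 0
(x ⊛ y)[4] = 0

x ⊛ y = [0, 0, 6, 0, 0]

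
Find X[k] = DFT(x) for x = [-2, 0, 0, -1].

X[k] = Σ(n=0 to 3) x[n] · ω_4^(nk)
where ω_4 = e^(-2πi/4)

Computing each X[k]:
X[0] = -3
X[1] = -2-1i
X[2] = -1
X[3] = -2+1i

X = [-3, -2-1i, -1, -2+1i]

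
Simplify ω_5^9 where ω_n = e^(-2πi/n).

Since ω_5^5 = 1, powers reduce modulo 5.
9 mod 5 = 4
So ω_5^9 = ω_5^4 = e^(-2πi·4/5)

ω_5^9 = ω_5^4 = 0.3090+0.9511i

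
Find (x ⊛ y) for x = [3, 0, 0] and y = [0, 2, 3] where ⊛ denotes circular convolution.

(x ⊛ y)[n] = Σ(m=0 to 2) x[m] · y[(n-m) mod 3]

Computing each output sample:
(x ⊛ y)[0] = 0
(x ⊛ y)[1] = 6
(x ⊛ y)[2] = 9

x ⊛ y = [0, 6, 9]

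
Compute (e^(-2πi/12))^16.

Since ω_12^12 = 1, powers reduce modulo 12.
16 mod 12 = 4
So ω_12^16 = ω_12^4 = e^(-2πi·4/12)

ω_12^16 = ω_12^4 = -0.5000-0.8660i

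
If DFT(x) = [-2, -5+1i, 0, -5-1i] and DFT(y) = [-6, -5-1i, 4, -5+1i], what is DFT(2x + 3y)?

By linearity: DFT(2x + 3y) = 2·DFT(x) + 3·DFT(y)
= 2·[-2, -5+1i, 0, -5-1i] + 3·[-6, -5-1i, 4, -5+1i]

Computing element-wise:
Z[0] = 2·(-2) + 3·(-6) = -22
Z[1] = 2·(-5+1i) + 3·(-5-1i) = -25-1i
Z[2] = 2·(0) + 3·(4) = 12
Z[3] = 2·(-5-1i) + 3·(-5+1i) = -25+1i

DFT(2x + 3y) = 2·X + 3·Y = [-22, -25-1i, 12, -25+1i]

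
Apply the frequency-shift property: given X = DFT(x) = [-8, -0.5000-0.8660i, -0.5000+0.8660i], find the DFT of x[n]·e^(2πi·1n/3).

Modulation property: DFT(ω_3^(-1n)·x[n]) = X[(k-1) mod 3], so circularly shift X by 1 positions.

X[k-1] = [-0.5000+0.8660i, -8, -0.5000-0.8660i]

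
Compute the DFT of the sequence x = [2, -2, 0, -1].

X[k] = Σ(n=0 to 3) x[n] · ω_4^(nk)
where ω_4 = e^(-2πi/4)

Computing each X[k]:
X[0] = -1
X[1] = 2+1i
X[2] = 5
X[3] = 2-1i

X = [-1, 2+1i, 5, 2-1i]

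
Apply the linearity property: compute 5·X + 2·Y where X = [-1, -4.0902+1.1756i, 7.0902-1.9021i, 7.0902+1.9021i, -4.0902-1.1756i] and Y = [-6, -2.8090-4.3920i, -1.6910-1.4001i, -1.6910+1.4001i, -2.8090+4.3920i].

By linearity: DFT(5x + 2y) = 5·DFT(x) + 2·DFT(y)
= 5·[-1, -4.0902+1.1756i, 7.0902-1.9021i, 7.0902+1.9021i, -4.0902-1.1756i] + 2·[-6, -2.8090-4.3920i, -1.6910-1.4001i, -1.6910+1.4001i, -2.8090+4.3920i]

Computing element-wise:
Z[0] = 5·(-1) + 2·(-6) = -17
Z[1] = 5·(-4.0902+1.1756i) + 2·(-2.8090-4.3920i) = -26.0690-2.9060i
Z[2] = 5·(7.0902-1.9021i) + 2·(-1.6910-1.4001i) = 32.0690-12.3107i
Z[3] = 5·(7.0902+1.9021i) + 2·(-1.6910+1.4001i) = 32.0690+12.3107i
Z[4] = 5·(-4.0902-1.1756i) + 2·(-2.8090+4.3920i) = -26.0690+2.9060i

DFT(5x + 2y) = 5·X + 2·Y = [-17, -26.0690-2.9060i, 32.0690-12.3107i, 32.0690+12.3107i, -26.0690+2.9060i]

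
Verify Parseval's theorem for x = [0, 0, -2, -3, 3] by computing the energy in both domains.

Time domain:
Σ|x[n]|² = |0|² + |0|² + |-2|² + |-3|² + |3|² = 22.0000

Frequency domain:
(1/5)Σ|X[k]|² = (1/5)(|-2|² + |4.9721+2.2654i|² + |-3.9721+2.7144i|² + |-3.9721-2.7144i|² + |4.9721-2.2654i|²) = (1/5)·110.0000 = 22.0000

Both sides agree, confirming Parseval's theorem.

Σ|x[n]|² = (1/N)Σ|X[k]|² = 22.0000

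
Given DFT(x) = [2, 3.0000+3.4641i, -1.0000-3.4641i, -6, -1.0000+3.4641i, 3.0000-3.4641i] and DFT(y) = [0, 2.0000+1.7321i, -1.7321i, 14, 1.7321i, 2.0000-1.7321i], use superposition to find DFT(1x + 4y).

By linearity: DFT(1x + 4y) = 1·DFT(x) + 4·DFT(y)
= 1·[2, 3.0000+3.4641i, -1.0000-3.4641i, -6, -1.0000+3.4641i, 3.0000-3.4641i] + 4·[0, 2.0000+1.7321i, -1.7321i, 14, 1.7321i, 2.0000-1.7321i]

Computing element-wise:
Z[0] = 1·(2) + 4·(0) = 2
Z[1] = 1·(3.0000+3.4641i) + 4·(2.0000+1.7321i) = 11.0000+10.3925i
Z[2] = 1·(-1.0000-3.4641i) + 4·(-1.7321i) = -1.0000-10.3925i
Z[3] = 1·(-6) + 4·(14) = 50
Z[4] = 1·(-1.0000+3.4641i) + 4·(1.7321i) = -1.0000+10.3925i
Z[5] = 1·(3.0000-3.4641i) + 4·(2.0000-1.7321i) = 11.0000-10.3925i

DFT(1x + 4y) = 1·X + 4·Y = [2, 11.0000+10.3925i, -1.0000-10.3925i, 50, -1.0000+10.3925i, 11.0000-10.3925i]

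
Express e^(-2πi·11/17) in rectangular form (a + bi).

ω_17^11 = e^(-2πi·11/17)
= cos(-2π·11/17) + i·sin(-2π·11/17)
= cos(-22π/17) + i·sin(-22π/17)

ω_17^11 = cos(-22π/17) + i·sin(-22π/17) = -0.6026+0.7980i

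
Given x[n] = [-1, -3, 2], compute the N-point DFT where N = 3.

X[k] = Σ(n=0 to 2) x[n] · ω_3^(nk)
where ω_3 = e^(-2πi/3)

Computing each X[k]:
X[0] = -2
X[1] = -0.5000+4.3301i
X[2] = -0.5000-4.3301i

X = [-2, -0.5000+4.3301i, -0.5000-4.3301i]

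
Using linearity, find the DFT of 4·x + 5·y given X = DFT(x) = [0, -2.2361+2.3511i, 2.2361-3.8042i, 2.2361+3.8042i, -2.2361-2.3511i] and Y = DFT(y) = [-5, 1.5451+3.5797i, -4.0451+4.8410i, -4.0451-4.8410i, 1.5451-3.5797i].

By linearity: DFT(4x + 5y) = 4·DFT(x) + 5·DFT(y)
= 4·[0, -2.2361+2.3511i, 2.2361-3.8042i, 2.2361+3.8042i, -2.2361-2.3511i] + 5·[-5, 1.5451+3.5797i, -4.0451+4.8410i, -4.0451-4.8410i, 1.5451-3.5797i]

Computing element-wise:
Z[0] = 4·(0) + 5·(-5) = -25
Z[1] = 4·(-2.2361+2.3511i) + 5·(1.5451+3.5797i) = -1.2189+27.3029i
Z[2] = 4·(2.2361-3.8042i) + 5·(-4.0451+4.8410i) = -11.2811+8.9882i
Z[3] = 4·(2.2361+3.8042i) + 5·(-4.0451-4.8410i) = -11.2811-8.9882i
Z[4] = 4·(-2.2361-2.3511i) + 5·(1.5451-3.5797i) = -1.2189-27.3029i

DFT(4x + 5y) = 4·X + 5·Y = [-25, -1.2189+27.3029i, -11.2811+8.9882i, -11.2811-8.9882i, -1.2189-27.3029i]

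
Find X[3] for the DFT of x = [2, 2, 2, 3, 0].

X[3] = Σ(n=0 to 4) x[n] · ω_5^(3n) where ω_5 = e^(-2πi/5)
= (2)·ω_5^0 + (2)·ω_5^3 + (2)·ω_5^6 + (3)·ω_5^9 + (0)·ω_5^12

X[3] = 1.9271+2.1266i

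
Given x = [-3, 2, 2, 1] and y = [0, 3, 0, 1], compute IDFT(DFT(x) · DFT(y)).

(x ⊛ y)[n] = Σ(m=0 to 3) x[m] · y[(n-m) mod 4]

Computing each output sample:
(x ⊛ y)[0] = 5
(x ⊛ y)[1] = -7
(x ⊛ y)[2] = 7
(x ⊛ y)[3] = 3

x ⊛ y = [5, -7, 7, 3]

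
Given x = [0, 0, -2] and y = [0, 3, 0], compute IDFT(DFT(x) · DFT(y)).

(x ⊛ y)[n] = Σ(m=0 to 2) x[m] · y[(n-m) mod 3]

Computing each output sample:
(x ⊛ y)[0] = -6
(x ⊛ y)[1] = 0
(x ⊛ y)[2] = 0

x ⊛ y = [-6, 0, 0]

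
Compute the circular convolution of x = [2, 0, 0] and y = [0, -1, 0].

(x ⊛ y)[n] = Σ(m=0 to 2) x[m] · y[(n-m) mod 3]

Computing each output sample:
(x ⊛ y)[0] = 0
(x ⊛ y)[1] = -2
(x ⊛ y)[2] = 0

x ⊛ y = [0, -2, 0]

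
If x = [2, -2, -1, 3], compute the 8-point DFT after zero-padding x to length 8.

Original 4-point DFT: [2, 3+5i, 0, 3-5i]
Zero-padded 8-point DFT provides frequency interpolation.

DFT_8([x, 0, ...]) = [2, -1.5355+0.2929i, 3+5i, 5.5355-1.7071i, 0, 5.5355+1.7071i, 3-5i, -1.5355-0.2929i]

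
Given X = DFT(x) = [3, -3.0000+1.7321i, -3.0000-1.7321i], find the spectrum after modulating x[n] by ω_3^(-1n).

Modulation property: DFT(ω_3^(-1n)·x[n]) = X[(k-1) mod 3], so circularly shift X by 1 positions.

X[k-1] = [-3.0000-1.7321i, 3, -3.0000+1.7321i]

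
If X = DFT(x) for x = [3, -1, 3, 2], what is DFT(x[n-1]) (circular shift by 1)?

Time shift by 1: X_shifted[k] = ω_4^(1k) · X[k]
Shifted x = [2, 3, -1, 3]

DFT(x[n-1]) = [7, 3, -5, 3]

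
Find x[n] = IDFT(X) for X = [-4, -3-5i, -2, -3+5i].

x[n] = (1/4) Σ(k=0 to 3) X[k] · e^(2πikn/4)

Computing each x[n]:
x[0] = -3
x[1] = 2
x[2] = 0
x[3] = -3

x = [-3, 2, 0, -3]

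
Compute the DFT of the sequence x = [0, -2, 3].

X[k] = Σ(n=0 to 2) x[n] · ω_3^(nk)
where ω_3 = e^(-2πi/3)

Computing each X[k]:
X[0] = 1
X[1] = -0.5000+4.3301i
X[2] = -0.5000-4.3301i

X = [1, -0.5000+4.3301i, -0.5000-4.3301i]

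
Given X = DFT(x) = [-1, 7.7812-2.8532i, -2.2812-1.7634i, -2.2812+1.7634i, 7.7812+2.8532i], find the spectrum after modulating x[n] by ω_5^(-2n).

Modulation property: DFT(ω_5^(-2n)·x[n]) = X[(k-2) mod 5], so circularly shift X by 2 positions.

X[k-2] = [-2.2812+1.7634i, 7.7812+2.8532i, -1, 7.7812-2.8532i, -2.2812-1.7634i]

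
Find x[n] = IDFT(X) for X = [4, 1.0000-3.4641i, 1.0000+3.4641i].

x[n] = (1/3) Σ(k=0 to 2) X[k] · e^(2πikn/3)

Computing each x[n]:
x[0] = 2
x[1] = 3
x[2] = -1

x = [2, 3, -1]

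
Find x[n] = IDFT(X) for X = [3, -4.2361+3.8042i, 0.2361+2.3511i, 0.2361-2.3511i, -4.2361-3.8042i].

x[n] = (1/5) Σ(k=0 to 4) X[k] · e^(2πikn/5)

Computing each x[n]:
x[0] = -1
x[1] = -2
x[2] = 2
x[3] = 2
x[4] = 2

x = [-1, -2, 2, 2, 2]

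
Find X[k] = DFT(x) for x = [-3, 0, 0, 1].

X[k] = Σ(n=0 to 3) x[n] · ω_4^(nk)
where ω_4 = e^(-2πi/4)

Computing each X[k]:
X[0] = -2
X[1] = -3+1i
X[2] = -4
X[3] = -3-1i

X = [-2, -3+1i, -4, -3-1i]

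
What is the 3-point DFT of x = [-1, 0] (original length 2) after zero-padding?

Original 2-point DFT: [-1, -1]
Zero-padded 3-point DFT provides frequency interpolation.

DFT_3([x, 0, ...]) = [-1, -1, -1]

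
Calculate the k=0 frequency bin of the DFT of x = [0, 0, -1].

X[0] = Σ(n=0 to 2) x[n] · ω_3^0 = Σ x[n]
= (0) + (0) + (-1)

X[0] = -1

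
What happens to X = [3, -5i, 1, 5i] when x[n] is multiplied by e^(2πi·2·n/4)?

Modulation property: DFT(ω_4^(-2n)·x[n]) = X[(k-2) mod 4], so circularly shift X by 2 positions.

X[k-2] = [1, 5i, 3, -5i]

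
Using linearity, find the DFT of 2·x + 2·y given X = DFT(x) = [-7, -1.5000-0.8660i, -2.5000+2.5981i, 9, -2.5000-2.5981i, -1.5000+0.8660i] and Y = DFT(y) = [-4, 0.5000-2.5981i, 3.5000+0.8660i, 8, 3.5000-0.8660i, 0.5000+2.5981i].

By linearity: DFT(2x + 2y) = 2·DFT(x) + 2·DFT(y)
= 2·[-7, -1.5000-0.8660i, -2.5000+2.5981i, 9, -2.5000-2.5981i, -1.5000+0.8660i] + 2·[-4, 0.5000-2.5981i, 3.5000+0.8660i, 8, 3.5000-0.8660i, 0.5000+2.5981i]

Computing element-wise:
Z[0] = 2·(-7) + 2·(-4) = -22
Z[1] = 2·(-1.5000-0.8660i) + 2·(0.5000-2.5981i) = -2.0000-6.9282i
Z[2] = 2·(-2.5000+2.5981i) + 2·(3.5000+0.8660i) = 2.0000+6.9282i
Z[3] = 2·(9) + 2·(8) = 34
Z[4] = 2·(-2.5000-2.5981i) + 2·(3.5000-0.8660i) = 2.0000-6.9282i
Z[5] = 2·(-1.5000+0.8660i) + 2·(0.5000+2.5981i) = -2.0000+6.9282i

DFT(2x + 2y) = 2·X + 2·Y = [-22, -2.0000-6.9282i, 2.0000+6.9282i, 34, 2.0000-6.9282i, -2.0000+6.9282i]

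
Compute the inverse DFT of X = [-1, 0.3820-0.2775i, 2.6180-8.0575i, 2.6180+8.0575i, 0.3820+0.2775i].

x[n] = (1/5) Σ(k=0 to 4) X[k] · e^(2πikn/5)

Computing each x[n]:
x[0] = 1
x[1] = 1
x[2] = -3
x[3] = 3
x[4] = -3

x = [1, 1, -3, 3, -3]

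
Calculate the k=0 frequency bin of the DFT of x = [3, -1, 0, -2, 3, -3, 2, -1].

X[0] = Σ(n=0 to 7) x[n] · ω_8^0 = Σ x[n]
= (3) + (-1) + (0) + (-2) + (3) + (-3) + (2) + (-1)

X[0] = 1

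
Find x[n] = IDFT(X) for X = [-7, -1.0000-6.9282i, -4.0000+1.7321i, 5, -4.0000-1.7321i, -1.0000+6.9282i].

x[n] = (1/6) Σ(k=0 to 5) X[k] · e^(2πikn/6)

Computing each x[n]:
x[0] = -2
x[1] = 0
x[2] = 3
x[3] = -3
x[4] = -2
x[5] = -3

x = [-2, 0, 3, -3, -2, -3]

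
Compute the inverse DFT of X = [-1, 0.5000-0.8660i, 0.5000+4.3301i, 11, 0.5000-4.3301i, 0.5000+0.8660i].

x[n] = (1/6) Σ(k=0 to 5) X[k] · e^(2πikn/6)

Computing each x[n]:
x[0] = 2
x[1] = -3
x[2] = 3
x[3] = -2
x[4] = 0
x[5] = -1

x = [2, -3, 3, -2, 0, -1]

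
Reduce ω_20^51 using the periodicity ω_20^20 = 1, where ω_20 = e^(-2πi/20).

Since ω_20^20 = 1, powers reduce modulo 20.
51 mod 20 = 11
So ω_20^51 = ω_20^11 = e^(-2πi·11/20)

ω_20^51 = ω_20^11 = -0.9511+0.3090i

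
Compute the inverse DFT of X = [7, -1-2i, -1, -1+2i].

x[n] = (1/4) Σ(k=0 to 3) X[k] · e^(2πikn/4)

Computing each x[n]:
x[0] = 1
x[1] = 3
x[2] = 2
x[3] = 1

x = [1, 3, 2, 1]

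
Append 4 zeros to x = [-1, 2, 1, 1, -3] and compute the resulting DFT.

Original 5-point DFT: [0, -2.9271-4.7553i, 0.4271-2.9389i, 0.4271+2.9389i, -2.9271+4.7553i]
Zero-padded 9-point DFT provides frequency interpolation.

DFT_9([x, 0, ...]) = [0, 3.0248-2.1103i, -4.3905-3.3740i, 1.7321i, -3.1343-3.8617i, -3.1343+3.8617i, -1.7321i, -4.3905+3.3740i, 3.0248+2.1103i]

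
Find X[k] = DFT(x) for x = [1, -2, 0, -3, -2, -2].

X[k] = Σ(n=0 to 5) x[n] · ω_6^(nk)
where ω_6 = e^(-2πi/6)

Computing each X[k]:
X[0] = -8
X[1] = 3.0000-1.7321i
X[2] = 1.0000+1.7321i
X[3] = 6
X[4] = 1.0000-1.7321i
X[5] = 3.0000+1.7321i

X = [-8, 3.0000-1.7321i, 1.0000+1.7321i, 6, 1.0000-1.7321i, 3.0000+1.7321i]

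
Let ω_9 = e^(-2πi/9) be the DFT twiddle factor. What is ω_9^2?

ω_9^2 = e^(-2πi·2/9)
= cos(-2π·2/9) + i·sin(-2π·2/9)
= cos(-4π/9) + i·sin(-4π/9)

ω_9^2 = cos(-4π/9) + i·sin(-4π/9) = 0.1736-0.9848i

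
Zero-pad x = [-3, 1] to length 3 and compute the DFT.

Original 2-point DFT: [-2, -4]
Zero-padded 3-point DFT provides frequency interpolation.

DFT_3([x, 0, ...]) = [-2, -3.5000-0.8660i, -3.5000+0.8660i]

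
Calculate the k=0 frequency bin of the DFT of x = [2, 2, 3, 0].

X[0] = Σ(n=0 to 3) x[n] · ω_4^0 = Σ x[n]
= (2) + (2) + (3) + (0)

X[0] = 7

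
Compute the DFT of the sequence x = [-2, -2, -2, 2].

X[k] = Σ(n=0 to 3) x[n] · ω_4^(nk)
where ω_4 = e^(-2πi/4)

Computing each X[k]:
X[0] = -4
X[1] = 4i
X[2] = -4
X[3] = -4i

X = [-4, 4i, -4, -4i]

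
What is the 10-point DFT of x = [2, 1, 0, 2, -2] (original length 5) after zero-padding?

Original 5-point DFT: [3, 0.0729-1.6776i, 3.4271-3.6655i, 3.4271+3.6655i, 0.0729+1.6776i]
Zero-padded 10-point DFT provides frequency interpolation.

DFT_10([x, 0, ...]) = [3, 3.8090-1.3143i, 0.0729-1.6776i, 2.6910+2.1266i, 3.4271-3.6655i, -3, 3.4271+3.6655i, 2.6910-2.1266i, 0.0729+1.6776i, 3.8090+1.3143i]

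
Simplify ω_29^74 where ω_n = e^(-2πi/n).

Since ω_29^29 = 1, powers reduce modulo 29.
74 mod 29 = 16
So ω_29^74 = ω_29^16 = e^(-2πi·16/29)

ω_29^74 = ω_29^16 = -0.9477+0.3193i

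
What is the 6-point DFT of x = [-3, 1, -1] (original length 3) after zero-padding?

Original 3-point DFT: [-3, -3.0000-1.7321i, -3.0000+1.7321i]
Zero-padded 6-point DFT provides frequency interpolation.

DFT_6([x, 0, ...]) = [-3, -2, -3.0000-1.7321i, -5, -3.0000+1.7321i, -2]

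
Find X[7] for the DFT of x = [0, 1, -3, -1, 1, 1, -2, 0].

X[7] = Σ(n=0 to 7) x[n] · ω_8^(7n) where ω_8 = e^(-2πi/8)
= (0)·ω_8^0 + (1)·ω_8^7 + (-3)·ω_8^14 + (-1)·ω_8^21 + (1)·ω_8^28 + (1)·ω_8^35 + (-2)·ω_8^42 + (0)·ω_8^49

X[7] = -0.2929-1.7071i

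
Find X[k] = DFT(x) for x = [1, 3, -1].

X[k] = Σ(n=0 to 2) x[n] · ω_3^(nk)
where ω_3 = e^(-2πi/3)

Computing each X[k]:
X[0] = 3
X[1] = -3.4641i
X[2] = 3.4641i

X = [3, -3.4641i, 3.4641i]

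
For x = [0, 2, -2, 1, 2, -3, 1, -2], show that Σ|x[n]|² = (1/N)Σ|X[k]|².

Time domain:
Σ|x[n]|² = |0|² + |2|² + |-2|² + |1|² + |2|² + |-3|² + |1|² + |-2|² = 27.0000

Frequency domain:
(1/8)Σ|X[k]|² = (1/8)(|-1|² + |-0.5858-2.6569i|² + |3|² + |-3.4142-8.6569i|² + |3|² + |-3.4142+8.6569i|² + |3|² + |-0.5858+2.6569i|²) = (1/8)·216.0000 = 27.0000

Both sides agree, confirming Parseval's theorem.

Σ|x[n]|² = (1/N)Σ|X[k]|² = 27.0000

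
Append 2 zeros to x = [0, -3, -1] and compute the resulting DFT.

Original 3-point DFT: [-4, 2.0000+1.7321i, 2.0000-1.7321i]
Zero-padded 5-point DFT provides frequency interpolation.

DFT_5([x, 0, ...]) = [-4, -0.1180+3.4410i, 2.1180+0.8123i, 2.1180-0.8123i, -0.1180-3.4410i]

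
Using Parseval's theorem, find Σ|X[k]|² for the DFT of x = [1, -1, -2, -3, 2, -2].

Parseval: Σ|x[n]|² = (1/N)Σ|X[k]|², so Σ|X[k]|² = N·Σ|x[n]|² = 6·23.0000

Σ|X[k]|² = N·Σ|x[n]|² = 6·23.0000 = 138.0000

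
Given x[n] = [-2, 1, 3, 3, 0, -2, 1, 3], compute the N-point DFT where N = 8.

X[k] = Σ(n=0 to 7) x[n] · ω_8^(nk)
where ω_8 = e^(-2πi/8)

Computing each X[k]:
X[0] = 7
X[1] = 0.1213-4.1213i
X[2] = -6+7i
X[3] = -4.1213-0.1213i
X[4] = -3
X[5] = -4.1213+0.1213i
X[6] = -6-7i
X[7] = 0.1213+4.1213i

X = [7, 0.1213-4.1213i, -6+7i, -4.1213-0.1213i, -3, -4.1213+0.1213i, -6-7i, 0.1213+4.1213i]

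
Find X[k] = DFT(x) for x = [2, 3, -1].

X[k] = Σ(n=0 to 2) x[n] · ω_3^(nk)
where ω_3 = e^(-2πi/3)

Computing each X[k]:
X[0] = 4
X[1] = 1.0000-3.4641i
X[2] = 1.0000+3.4641i

X = [4, 1.0000-3.4641i, 1.0000+3.4641i]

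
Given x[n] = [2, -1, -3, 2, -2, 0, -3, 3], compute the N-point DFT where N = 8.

X[k] = Σ(n=0 to 7) x[n] · ω_8^(nk)
where ω_8 = e^(-2πi/8)

Computing each X[k]:
X[0] = -2
X[1] = 4.0000+1.4142i
X[2] = 6+6i
X[3] = 4.0000+1.4142i
X[4] = -10
X[5] = 4.0000-1.4142i
X[6] = 6-6i
X[7] = 4.0000-1.4142i

X = [-2, 4.0000+1.4142i, 6+6i, 4.0000+1.4142i, -10, 4.0000-1.4142i, 6-6i, 4.0000-1.4142i]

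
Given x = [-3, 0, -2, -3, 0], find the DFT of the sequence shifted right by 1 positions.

Time shift by 1: X_shifted[k] = ω_5^(1k) · X[k]
Shifted x = [0, -3, 0, -2, -3]

DFT(x[n-1]) = [-8, -0.2361-1.1756i, 4.2361+1.9021i, 4.2361-1.9021i, -0.2361+1.1756i]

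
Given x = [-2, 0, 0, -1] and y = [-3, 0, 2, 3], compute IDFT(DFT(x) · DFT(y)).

(x ⊛ y)[n] = Σ(m=0 to 3) x[m] · y[(n-m) mod 4]

Computing each output sample:
(x ⊛ y)[0] = 6
(x ⊛ y)[1] = -2
(x ⊛ y)[2] = -7
(x ⊛ y)[3] = -3

x ⊛ y = [6, -2, -7, -3]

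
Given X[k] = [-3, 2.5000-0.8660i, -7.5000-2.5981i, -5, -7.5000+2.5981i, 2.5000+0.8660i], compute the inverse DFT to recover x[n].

x[n] = (1/6) Σ(k=0 to 5) X[k] · e^(2πikn/6)

Computing each x[n]:
x[0] = -3
x[1] = 3
x[2] = -1
x[3] = -3
x[4] = 0
x[5] = 1

x = [-3, 3, -1, -3, 0, 1]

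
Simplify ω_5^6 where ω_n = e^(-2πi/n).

Since ω_5^5 = 1, powers reduce modulo 5.
6 mod 5 = 1
So ω_5^6 = ω_5^1 = e^(-2πi·1/5)

ω_5^6 = ω_5^1 = 0.3090-0.9511i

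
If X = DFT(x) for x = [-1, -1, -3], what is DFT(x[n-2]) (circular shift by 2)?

Time shift by 2: X_shifted[k] = ω_3^(2k) · X[k]
Shifted x = [-1, -3, -1]

DFT(x[n-2]) = [-5, 1.0000+1.7321i, 1.0000-1.7321i]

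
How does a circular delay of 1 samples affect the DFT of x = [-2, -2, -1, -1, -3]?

Time shift by 1: X_shifted[k] = ω_5^(1k) · X[k]
Shifted x = [-3, -2, -2, -1, -1]

DFT(x[n-1]) = [-9, -1.5000+1.5388i, -1.5000-0.3633i, -1.5000+0.3633i, -1.5000-1.5388i]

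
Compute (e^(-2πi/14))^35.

Since ω_14^14 = 1, powers reduce modulo 14.
35 mod 14 = 7
So ω_14^35 = ω_14^7 = e^(-2πi·7/14)

ω_14^35 = ω_14^7 = -1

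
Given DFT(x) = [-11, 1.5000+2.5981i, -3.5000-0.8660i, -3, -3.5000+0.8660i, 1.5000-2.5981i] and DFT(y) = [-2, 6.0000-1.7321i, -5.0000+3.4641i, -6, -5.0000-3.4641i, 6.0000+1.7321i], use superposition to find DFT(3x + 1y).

By linearity: DFT(3x + 1y) = 3·DFT(x) + 1·DFT(y)
= 3·[-11, 1.5000+2.5981i, -3.5000-0.8660i, -3, -3.5000+0.8660i, 1.5000-2.5981i] + 1·[-2, 6.0000-1.7321i, -5.0000+3.4641i, -6, -5.0000-3.4641i, 6.0000+1.7321i]

Computing element-wise:
Z[0] = 3·(-11) + 1·(-2) = -35
Z[1] = 3·(1.5000+2.5981i) + 1·(6.0000-1.7321i) = 10.5000+6.0622i
Z[2] = 3·(-3.5000-0.8660i) + 1·(-5.0000+3.4641i) = -15.5000+0.8661i
Z[3] = 3·(-3) + 1·(-6) = -15
Z[4] = 3·(-3.5000+0.8660i) + 1·(-5.0000-3.4641i) = -15.5000-0.8661i
Z[5] = 3·(1.5000-2.5981i) + 1·(6.0000+1.7321i) = 10.5000-6.0622i

DFT(3x + 1y) = 3·X + 1·Y = [-35, 10.5000+6.0622i, -15.5000+0.8661i, -15, -15.5000-0.8661i, 10.5000-6.0622i]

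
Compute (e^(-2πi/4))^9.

Since ω_4^4 = 1, powers reduce modulo 4.
9 mod 4 = 1
So ω_4^9 = ω_4^1 = e^(-2πi·1/4)

ω_4^9 = ω_4^1 = -1i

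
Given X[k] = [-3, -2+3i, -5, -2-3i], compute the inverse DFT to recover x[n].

x[n] = (1/4) Σ(k=0 to 3) X[k] · e^(2πikn/4)

Computing each x[n]:
x[0] = -3
x[1] = -1
x[2] = -1
x[3] = 2

x = [-3, -1, -1, 2]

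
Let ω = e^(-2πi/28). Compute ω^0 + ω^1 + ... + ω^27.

Sum of all nth roots of unity equals 0 for n > 1 (geometric series with r ≠ 1).

0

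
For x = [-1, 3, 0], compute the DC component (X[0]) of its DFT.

X[0] = Σ(n=0 to 2) x[n] · ω_3^0 = Σ x[n]
= (-1) + (3) + (0)

X[0] = 2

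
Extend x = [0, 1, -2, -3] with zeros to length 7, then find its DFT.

Original 4-point DFT: [-4, 2-4i, 0, 2+4i]
Zero-padded 7-point DFT provides frequency interpolation.

DFT_7([x, 0, ...]) = [-4, 3.7714+2.4697i, -0.2911-4.1882i, -1.4804+0.9272i, -1.4804-0.9272i, -0.2911+4.1882i, 3.7714-2.4697i]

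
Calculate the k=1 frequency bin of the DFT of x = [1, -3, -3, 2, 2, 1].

X[1] = Σ(n=0 to 5) x[n] · ω_6^(1n) where ω_6 = e^(-2πi/6)
= (1)·ω_6^0 + (-3)·ω_6^1 + (-3)·ω_6^2 + (2)·ω_6^3 + (2)·ω_6^4 + (1)·ω_6^5

X[1] = -1.5000+7.7942i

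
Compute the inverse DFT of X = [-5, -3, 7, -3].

x[n] = (1/4) Σ(k=0 to 3) X[k] · e^(2πikn/4)

Computing each x[n]:
x[0] = -1
x[1] = -3
x[2] = 2
x[3] = -3

x = [-1, -3, 2, -3]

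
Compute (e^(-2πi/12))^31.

Since ω_12^12 = 1, powers reduce modulo 12.
31 mod 12 = 7
So ω_12^31 = ω_12^7 = e^(-2πi·7/12)

ω_12^31 = ω_12^7 = -0.8660+0.5000i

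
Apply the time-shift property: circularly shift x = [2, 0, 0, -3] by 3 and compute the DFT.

Time shift by 3: X_shifted[k] = ω_4^(3k) · X[k]
Shifted x = [0, 0, -3, 2]

DFT(x[n-3]) = [-1, 3+2i, -5, 3-2i]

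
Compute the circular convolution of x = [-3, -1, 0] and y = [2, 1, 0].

(x ⊛ y)[n] = Σ(m=0 to 2) x[m] · y[(n-m) mod 3]

Computing each output sample:
(x ⊛ y)[0] = -6
(x ⊛ y)[1] = -5
(x ⊛ y)[2] = -1

x ⊛ y = [-6, -5, -1]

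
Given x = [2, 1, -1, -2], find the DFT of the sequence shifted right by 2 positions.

Time shift by 2: X_shifted[k] = ω_4^(2k) · X[k]
Shifted x = [-1, -2, 2, 1]

DFT(x[n-2]) = [0, -3+3i, 2, -3-3i]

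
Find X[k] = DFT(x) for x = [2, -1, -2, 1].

X[k] = Σ(n=0 to 3) x[n] · ω_4^(nk)
where ω_4 = e^(-2πi/4)

Computing each X[k]:
X[0] = 0
X[1] = 4+2i
X[2] = 0
X[3] = 4-2i

X = [0, 4+2i, 0, 4-2i]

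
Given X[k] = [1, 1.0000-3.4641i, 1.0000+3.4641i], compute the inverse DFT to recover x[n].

x[n] = (1/3) Σ(k=0 to 2) X[k] · e^(2πikn/3)

Computing each x[n]:
x[0] = 1
x[1] = 2
x[2] = -2

x = [1, 2, -2]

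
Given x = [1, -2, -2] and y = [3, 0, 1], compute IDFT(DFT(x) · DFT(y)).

(x ⊛ y)[n] = Σ(m=0 to 2) x[m] · y[(n-m) mod 3]

Computing each output sample:
(x ⊛ y)[0] = 1
(x ⊛ y)[1] = -8
(x ⊛ y)[2] = -5

x ⊛ y = [1, -8, -5]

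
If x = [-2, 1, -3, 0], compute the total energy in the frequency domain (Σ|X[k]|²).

Parseval: Σ|x[n]|² = (1/N)Σ|X[k]|², so Σ|X[k]|² = N·Σ|x[n]|² = 4·14.0000

Σ|X[k]|² = N·Σ|x[n]|² = 4·14.0000 = 56.0000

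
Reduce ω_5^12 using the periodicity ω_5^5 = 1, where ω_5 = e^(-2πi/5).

Since ω_5^5 = 1, powers reduce modulo 5.
12 mod 5 = 2
So ω_5^12 = ω_5^2 = e^(-2πi·2/5)

ω_5^12 = ω_5^2 = -0.8090-0.5878i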